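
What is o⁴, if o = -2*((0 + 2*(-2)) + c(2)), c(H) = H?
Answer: 256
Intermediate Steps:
o = 4 (o = -2*((0 + 2*(-2)) + 2) = -2*((0 - 4) + 2) = -2*(-4 + 2) = -2*(-2) = 4)
o⁴ = 4⁴ = 256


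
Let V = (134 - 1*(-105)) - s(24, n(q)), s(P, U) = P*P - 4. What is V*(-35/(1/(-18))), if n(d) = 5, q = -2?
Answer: -209790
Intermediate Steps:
s(P, U) = -4 + P² (s(P, U) = P² - 4 = -4 + P²)
V = -333 (V = (134 - 1*(-105)) - (-4 + 24²) = (134 + 105) - (-4 + 576) = 239 - 1*572 = 239 - 572 = -333)
V*(-35/(1/(-18))) = -(-11655)/(1/(-18)) = -(-11655)/(-1/18) = -(-11655)*(-18) = -333*630 = -209790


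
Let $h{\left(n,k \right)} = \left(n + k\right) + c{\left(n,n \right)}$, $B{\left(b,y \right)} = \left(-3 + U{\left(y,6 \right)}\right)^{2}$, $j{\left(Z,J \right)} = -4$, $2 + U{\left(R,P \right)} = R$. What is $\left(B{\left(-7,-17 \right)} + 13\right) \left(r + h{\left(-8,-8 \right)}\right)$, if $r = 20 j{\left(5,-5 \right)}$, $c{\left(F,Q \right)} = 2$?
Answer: $-46718$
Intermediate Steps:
$U{\left(R,P \right)} = -2 + R$
$B{\left(b,y \right)} = \left(-5 + y\right)^{2}$ ($B{\left(b,y \right)} = \left(-3 + \left(-2 + y\right)\right)^{2} = \left(-5 + y\right)^{2}$)
$h{\left(n,k \right)} = 2 + k + n$ ($h{\left(n,k \right)} = \left(n + k\right) + 2 = \left(k + n\right) + 2 = 2 + k + n$)
$r = -80$ ($r = 20 \left(-4\right) = -80$)
$\left(B{\left(-7,-17 \right)} + 13\right) \left(r + h{\left(-8,-8 \right)}\right) = \left(\left(-5 - 17\right)^{2} + 13\right) \left(-80 - 14\right) = \left(\left(-22\right)^{2} + 13\right) \left(-80 - 14\right) = \left(484 + 13\right) \left(-94\right) = 497 \left(-94\right) = -46718$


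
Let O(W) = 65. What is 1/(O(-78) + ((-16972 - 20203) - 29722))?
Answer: -1/66832 ≈ -1.4963e-5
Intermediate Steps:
1/(O(-78) + ((-16972 - 20203) - 29722)) = 1/(65 + ((-16972 - 20203) - 29722)) = 1/(65 + (-37175 - 29722)) = 1/(65 - 66897) = 1/(-66832) = -1/66832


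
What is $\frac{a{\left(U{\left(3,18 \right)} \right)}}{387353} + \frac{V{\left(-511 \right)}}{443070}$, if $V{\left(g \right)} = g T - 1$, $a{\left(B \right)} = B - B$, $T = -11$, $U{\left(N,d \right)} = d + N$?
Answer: $\frac{562}{44307} \approx 0.012684$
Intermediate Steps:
$U{\left(N,d \right)} = N + d$
$a{\left(B \right)} = 0$
$V{\left(g \right)} = -1 - 11 g$ ($V{\left(g \right)} = g \left(-11\right) - 1 = - 11 g - 1 = -1 - 11 g$)
$\frac{a{\left(U{\left(3,18 \right)} \right)}}{387353} + \frac{V{\left(-511 \right)}}{443070} = \frac{0}{387353} + \frac{-1 - -5621}{443070} = 0 \cdot \frac{1}{387353} + \left(-1 + 5621\right) \frac{1}{443070} = 0 + 5620 \cdot \frac{1}{443070} = 0 + \frac{562}{44307} = \frac{562}{44307}$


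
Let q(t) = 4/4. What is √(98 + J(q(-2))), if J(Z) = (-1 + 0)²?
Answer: 3*√11 ≈ 9.9499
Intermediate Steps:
q(t) = 1 (q(t) = 4*(¼) = 1)
J(Z) = 1 (J(Z) = (-1)² = 1)
√(98 + J(q(-2))) = √(98 + 1) = √99 = 3*√11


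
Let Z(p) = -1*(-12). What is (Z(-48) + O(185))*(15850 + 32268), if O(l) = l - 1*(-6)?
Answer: 9767954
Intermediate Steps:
Z(p) = 12
O(l) = 6 + l (O(l) = l + 6 = 6 + l)
(Z(-48) + O(185))*(15850 + 32268) = (12 + (6 + 185))*(15850 + 32268) = (12 + 191)*48118 = 203*48118 = 9767954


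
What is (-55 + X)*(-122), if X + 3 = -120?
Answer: 21716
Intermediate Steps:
X = -123 (X = -3 - 120 = -123)
(-55 + X)*(-122) = (-55 - 123)*(-122) = -178*(-122) = 21716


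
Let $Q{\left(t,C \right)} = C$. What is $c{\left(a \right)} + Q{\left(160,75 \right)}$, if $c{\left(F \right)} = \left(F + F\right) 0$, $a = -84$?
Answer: $75$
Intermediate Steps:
$c{\left(F \right)} = 0$ ($c{\left(F \right)} = 2 F 0 = 0$)
$c{\left(a \right)} + Q{\left(160,75 \right)} = 0 + 75 = 75$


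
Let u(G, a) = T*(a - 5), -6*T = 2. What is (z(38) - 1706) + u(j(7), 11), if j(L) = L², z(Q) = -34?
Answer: -1742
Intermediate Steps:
T = -⅓ (T = -⅙*2 = -⅓ ≈ -0.33333)
u(G, a) = 5/3 - a/3 (u(G, a) = -(a - 5)/3 = -(-5 + a)/3 = 5/3 - a/3)
(z(38) - 1706) + u(j(7), 11) = (-34 - 1706) + (5/3 - ⅓*11) = -1740 + (5/3 - 11/3) = -1740 - 2 = -1742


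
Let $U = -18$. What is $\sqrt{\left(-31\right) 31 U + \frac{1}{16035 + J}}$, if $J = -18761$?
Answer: $\frac{\sqrt{128542749922}}{2726} \approx 131.52$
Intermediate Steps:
$\sqrt{\left(-31\right) 31 U + \frac{1}{16035 + J}} = \sqrt{\left(-31\right) 31 \left(-18\right) + \frac{1}{16035 - 18761}} = \sqrt{\left(-961\right) \left(-18\right) + \frac{1}{-2726}} = \sqrt{17298 - \frac{1}{2726}} = \sqrt{\frac{47154347}{2726}} = \frac{\sqrt{128542749922}}{2726}$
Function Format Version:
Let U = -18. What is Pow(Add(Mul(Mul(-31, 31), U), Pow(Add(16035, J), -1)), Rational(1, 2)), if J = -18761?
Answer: Mul(Rational(1, 2726), Pow(128542749922, Rational(1, 2))) ≈ 131.52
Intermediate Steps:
Pow(Add(Mul(Mul(-31, 31), U), Pow(Add(16035, J), -1)), Rational(1, 2)) = Pow(Add(Mul(Mul(-31, 31), -18), Pow(Add(16035, -18761), -1)), Rational(1, 2)) = Pow(Add(Mul(-961, -18), Pow(-2726, -1)), Rational(1, 2)) = Pow(Add(17298, Rational(-1, 2726)), Rational(1, 2)) = Pow(Rational(47154347, 2726), Rational(1, 2)) = Mul(Rational(1, 2726), Pow(128542749922, Rational(1, 2)))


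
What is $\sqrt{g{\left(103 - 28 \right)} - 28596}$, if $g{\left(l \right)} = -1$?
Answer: $i \sqrt{28597} \approx 169.11 i$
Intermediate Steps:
$\sqrt{g{\left(103 - 28 \right)} - 28596} = \sqrt{-1 - 28596} = \sqrt{-28597} = i \sqrt{28597}$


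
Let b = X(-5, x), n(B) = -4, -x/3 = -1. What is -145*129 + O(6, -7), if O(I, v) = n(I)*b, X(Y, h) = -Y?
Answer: -18725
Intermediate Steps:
x = 3 (x = -3*(-1) = 3)
b = 5 (b = -1*(-5) = 5)
O(I, v) = -20 (O(I, v) = -4*5 = -20)
-145*129 + O(6, -7) = -145*129 - 20 = -18705 - 20 = -18725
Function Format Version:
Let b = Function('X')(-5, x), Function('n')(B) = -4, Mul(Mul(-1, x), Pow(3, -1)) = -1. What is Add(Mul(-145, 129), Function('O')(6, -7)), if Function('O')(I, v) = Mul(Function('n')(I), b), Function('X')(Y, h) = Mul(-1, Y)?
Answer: -18725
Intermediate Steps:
x = 3 (x = Mul(-3, -1) = 3)
b = 5 (b = Mul(-1, -5) = 5)
Function('O')(I, v) = -20 (Function('O')(I, v) = Mul(-4, 5) = -20)
Add(Mul(-145, 129), Function('O')(6, -7)) = Add(Mul(-145, 129), -20) = Add(-18705, -20) = -18725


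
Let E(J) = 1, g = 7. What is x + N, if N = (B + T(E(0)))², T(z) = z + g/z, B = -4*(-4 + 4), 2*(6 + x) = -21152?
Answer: -10518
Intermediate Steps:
x = -10582 (x = -6 + (½)*(-21152) = -6 - 10576 = -10582)
B = 0 (B = -4*0 = 0)
T(z) = z + 7/z
N = 64 (N = (0 + (1 + 7/1))² = (0 + (1 + 7*1))² = (0 + (1 + 7))² = (0 + 8)² = 8² = 64)
x + N = -10582 + 64 = -10518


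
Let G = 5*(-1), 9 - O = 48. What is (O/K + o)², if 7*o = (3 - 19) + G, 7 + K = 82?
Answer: 7744/625 ≈ 12.390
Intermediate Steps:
O = -39 (O = 9 - 1*48 = 9 - 48 = -39)
K = 75 (K = -7 + 82 = 75)
G = -5
o = -3 (o = ((3 - 19) - 5)/7 = (-16 - 5)/7 = (⅐)*(-21) = -3)
(O/K + o)² = (-39/75 - 3)² = (-39*1/75 - 3)² = (-13/25 - 3)² = (-88/25)² = 7744/625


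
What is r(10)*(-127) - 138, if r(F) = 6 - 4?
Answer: -392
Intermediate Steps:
r(F) = 2
r(10)*(-127) - 138 = 2*(-127) - 138 = -254 - 138 = -392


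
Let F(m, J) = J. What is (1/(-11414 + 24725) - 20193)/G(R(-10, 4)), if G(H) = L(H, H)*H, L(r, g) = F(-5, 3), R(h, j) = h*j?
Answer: 134394511/798660 ≈ 168.27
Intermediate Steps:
L(r, g) = 3
G(H) = 3*H
(1/(-11414 + 24725) - 20193)/G(R(-10, 4)) = (1/(-11414 + 24725) - 20193)/((3*(-10*4))) = (1/13311 - 20193)/((3*(-40))) = (1/13311 - 20193)/(-120) = -268789022/13311*(-1/120) = 134394511/798660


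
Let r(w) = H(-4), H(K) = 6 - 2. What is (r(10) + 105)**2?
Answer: 11881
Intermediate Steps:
H(K) = 4
r(w) = 4
(r(10) + 105)**2 = (4 + 105)**2 = 109**2 = 11881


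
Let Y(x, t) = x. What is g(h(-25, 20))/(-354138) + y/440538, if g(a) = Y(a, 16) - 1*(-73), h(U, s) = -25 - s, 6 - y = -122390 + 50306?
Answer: 2126456113/13000937187 ≈ 0.16356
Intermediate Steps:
y = 72090 (y = 6 - (-122390 + 50306) = 6 - 1*(-72084) = 6 + 72084 = 72090)
g(a) = 73 + a (g(a) = a - 1*(-73) = a + 73 = 73 + a)
g(h(-25, 20))/(-354138) + y/440538 = (73 + (-25 - 1*20))/(-354138) + 72090/440538 = (73 + (-25 - 20))*(-1/354138) + 72090*(1/440538) = (73 - 45)*(-1/354138) + 12015/73423 = 28*(-1/354138) + 12015/73423 = -14/177069 + 12015/73423 = 2126456113/13000937187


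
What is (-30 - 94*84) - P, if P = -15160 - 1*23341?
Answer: 30575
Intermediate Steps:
P = -38501 (P = -15160 - 23341 = -38501)
(-30 - 94*84) - P = (-30 - 94*84) - 1*(-38501) = (-30 - 7896) + 38501 = -7926 + 38501 = 30575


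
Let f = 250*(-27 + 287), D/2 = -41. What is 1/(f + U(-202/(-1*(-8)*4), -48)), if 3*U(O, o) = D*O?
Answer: 24/1564141 ≈ 1.5344e-5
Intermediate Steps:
D = -82 (D = 2*(-41) = -82)
U(O, o) = -82*O/3 (U(O, o) = (-82*O)/3 = -82*O/3)
f = 65000 (f = 250*260 = 65000)
1/(f + U(-202/(-1*(-8)*4), -48)) = 1/(65000 - (-16564)/(3*(-1*(-8)*4))) = 1/(65000 - (-16564)/(3*(8*4))) = 1/(65000 - (-16564)/(3*32)) = 1/(65000 - 82/3*(-101/16)) = 1/(65000 + 4141/24) = 1/(1564141/24) = 24/1564141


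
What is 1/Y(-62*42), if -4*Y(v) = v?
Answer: 1/651 ≈ 0.0015361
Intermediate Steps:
Y(v) = -v/4
1/Y(-62*42) = 1/(-(-31)*42/2) = 1/(-¼*(-2604)) = 1/651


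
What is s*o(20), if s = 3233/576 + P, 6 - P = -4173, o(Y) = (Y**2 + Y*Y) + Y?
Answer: 494119085/144 ≈ 3.4314e+6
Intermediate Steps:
o(Y) = Y + 2*Y**2 (o(Y) = (Y**2 + Y**2) + Y = 2*Y**2 + Y = Y + 2*Y**2)
P = 4179 (P = 6 - 1*(-4173) = 6 + 4173 = 4179)
s = 2410337/576 (s = 3233/576 + 4179 = 2410337/576 ≈ 4184.6)
s*o(20) = 2410337*(20*(1 + 2*20))/576 = 2410337*(20*(1 + 40))/576 = 2410337*(20*41)/576 = (2410337/576)*820 = 494119085/144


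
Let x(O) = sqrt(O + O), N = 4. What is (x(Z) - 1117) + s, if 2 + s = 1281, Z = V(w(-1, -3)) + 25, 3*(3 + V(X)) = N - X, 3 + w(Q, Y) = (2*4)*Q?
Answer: 162 + 3*sqrt(6) ≈ 169.35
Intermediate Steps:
w(Q, Y) = -3 + 8*Q (w(Q, Y) = -3 + (2*4)*Q = -3 + 8*Q)
V(X) = -5/3 - X/3 (V(X) = -3 + (4 - X)/3 = -3 + (4/3 - X/3) = -5/3 - X/3)
Z = 27 (Z = (-5/3 - (-3 + 8*(-1))/3) + 25 = (-5/3 - (-3 - 8)/3) + 25 = (-5/3 - 1/3*(-11)) + 25 = (-5/3 + 11/3) + 25 = 2 + 25 = 27)
s = 1279 (s = -2 + 1281 = 1279)
x(O) = sqrt(2)*sqrt(O) (x(O) = sqrt(2*O) = sqrt(2)*sqrt(O))
(x(Z) - 1117) + s = (sqrt(2)*sqrt(27) - 1117) + 1279 = (sqrt(2)*(3*sqrt(3)) - 1117) + 1279 = (3*sqrt(6) - 1117) + 1279 = (-1117 + 3*sqrt(6)) + 1279 = 162 + 3*sqrt(6)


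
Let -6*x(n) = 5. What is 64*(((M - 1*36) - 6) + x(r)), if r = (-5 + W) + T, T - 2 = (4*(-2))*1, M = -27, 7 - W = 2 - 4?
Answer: -13408/3 ≈ -4469.3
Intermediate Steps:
W = 9 (W = 7 - (2 - 4) = 7 - 1*(-2) = 7 + 2 = 9)
T = -6 (T = 2 + (4*(-2))*1 = 2 - 8*1 = 2 - 8 = -6)
r = -2 (r = (-5 + 9) - 6 = 4 - 6 = -2)
x(n) = -⅚ (x(n) = -⅙*5 = -⅚)
64*(((M - 1*36) - 6) + x(r)) = 64*(((-27 - 1*36) - 6) - ⅚) = 64*(((-27 - 36) - 6) - ⅚) = 64*((-63 - 6) - ⅚) = 64*(-69 - ⅚) = 64*(-419/6) = -13408/3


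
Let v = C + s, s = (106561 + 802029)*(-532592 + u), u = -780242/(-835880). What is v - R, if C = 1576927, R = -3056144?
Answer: -20224212061539007/41794 ≈ -4.8390e+11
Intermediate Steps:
u = 390121/417940 (u = -780242*(-1/835880) = 390121/417940 ≈ 0.93344)
s = -20224405696108381/41794 (s = (106561 + 802029)*(-532592 + 390121/417940) = 908590*(-222591110359/417940) = -20224405696108381/41794 ≈ -4.8391e+11)
v = -20224339790021343/41794 (v = 1576927 - 20224405696108381/41794 = -20224339790021343/41794 ≈ -4.8391e+11)
v - R = -20224339790021343/41794 - 1*(-3056144) = -20224339790021343/41794 + 3056144 = -20224212061539007/41794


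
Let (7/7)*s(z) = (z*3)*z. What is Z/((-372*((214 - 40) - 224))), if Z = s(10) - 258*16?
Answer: -319/1550 ≈ -0.20581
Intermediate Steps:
s(z) = 3*z² (s(z) = (z*3)*z = (3*z)*z = 3*z²)
Z = -3828 (Z = 3*10² - 258*16 = 3*100 - 4128 = 300 - 4128 = -3828)
Z/((-372*((214 - 40) - 224))) = -3828*(-1/(372*((214 - 40) - 224))) = -3828*(-1/(372*(174 - 224))) = -3828/((-372*(-50))) = -3828/18600 = -3828*1/18600 = -319/1550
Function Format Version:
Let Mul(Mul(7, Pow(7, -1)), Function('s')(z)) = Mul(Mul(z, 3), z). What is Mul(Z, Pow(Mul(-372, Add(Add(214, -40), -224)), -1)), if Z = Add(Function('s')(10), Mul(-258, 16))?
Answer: Rational(-319, 1550) ≈ -0.20581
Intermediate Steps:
Function('s')(z) = Mul(3, Pow(z, 2)) (Function('s')(z) = Mul(Mul(z, 3), z) = Mul(Mul(3, z), z) = Mul(3, Pow(z, 2)))
Z = -3828 (Z = Add(Mul(3, Pow(10, 2)), Mul(-258, 16)) = Add(Mul(3, 100), -4128) = Add(300, -4128) = -3828)
Mul(Z, Pow(Mul(-372, Add(Add(214, -40), -224)), -1)) = Mul(-3828, Pow(Mul(-372, Add(Add(214, -40), -224)), -1)) = Mul(-3828, Pow(Mul(-372, Add(174, -224)), -1)) = Mul(-3828, Pow(Mul(-372, -50), -1)) = Mul(-3828, Pow(18600, -1)) = Mul(-3828, Rational(1, 18600)) = Rational(-319, 1550)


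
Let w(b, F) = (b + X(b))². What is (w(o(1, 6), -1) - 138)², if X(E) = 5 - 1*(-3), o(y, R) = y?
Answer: 3249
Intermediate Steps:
X(E) = 8 (X(E) = 5 + 3 = 8)
w(b, F) = (8 + b)² (w(b, F) = (b + 8)² = (8 + b)²)
(w(o(1, 6), -1) - 138)² = ((8 + 1)² - 138)² = (9² - 138)² = (81 - 138)² = (-57)² = 3249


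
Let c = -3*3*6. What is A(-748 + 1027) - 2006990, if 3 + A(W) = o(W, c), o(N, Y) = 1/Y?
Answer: -108377623/54 ≈ -2.0070e+6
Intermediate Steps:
c = -54 (c = -9*6 = -54)
A(W) = -163/54 (A(W) = -3 + 1/(-54) = -3 - 1/54 = -163/54)
A(-748 + 1027) - 2006990 = -163/54 - 2006990 = -108377623/54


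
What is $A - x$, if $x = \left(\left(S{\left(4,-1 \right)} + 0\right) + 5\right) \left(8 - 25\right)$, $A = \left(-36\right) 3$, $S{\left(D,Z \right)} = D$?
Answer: $45$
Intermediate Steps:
$A = -108$
$x = -153$ ($x = \left(\left(4 + 0\right) + 5\right) \left(8 - 25\right) = \left(4 + 5\right) \left(-17\right) = 9 \left(-17\right) = -153$)
$A - x = -108 - -153 = -108 + 153 = 45$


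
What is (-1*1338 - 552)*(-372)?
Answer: 703080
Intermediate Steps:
(-1*1338 - 552)*(-372) = (-1338 - 552)*(-372) = -1890*(-372) = 703080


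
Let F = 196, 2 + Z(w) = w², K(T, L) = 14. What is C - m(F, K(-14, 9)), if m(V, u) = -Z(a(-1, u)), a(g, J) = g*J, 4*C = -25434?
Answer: -12329/2 ≈ -6164.5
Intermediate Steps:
C = -12717/2 (C = (¼)*(-25434) = -12717/2 ≈ -6358.5)
a(g, J) = J*g
Z(w) = -2 + w²
m(V, u) = 2 - u² (m(V, u) = -(-2 + (u*(-1))²) = -(-2 + (-u)²) = -(-2 + u²) = 2 - u²)
C - m(F, K(-14, 9)) = -12717/2 - (2 - 1*14²) = -12717/2 - (2 - 1*196) = -12717/2 - (2 - 196) = -12717/2 - 1*(-194) = -12717/2 + 194 = -12329/2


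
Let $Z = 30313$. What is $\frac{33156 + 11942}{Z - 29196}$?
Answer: $\frac{45098}{1117} \approx 40.374$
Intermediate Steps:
$\frac{33156 + 11942}{Z - 29196} = \frac{33156 + 11942}{30313 - 29196} = \frac{45098}{1117}$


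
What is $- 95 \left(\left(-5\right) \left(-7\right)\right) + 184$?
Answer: $-3141$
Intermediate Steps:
$- 95 \left(\left(-5\right) \left(-7\right)\right) + 184 = \left(-95\right) 35 + 184 = -3325 + 184 = -3141$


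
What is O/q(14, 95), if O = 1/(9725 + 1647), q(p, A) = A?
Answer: 1/1080340 ≈ 9.2563e-7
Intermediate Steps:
O = 1/11372 ≈ 8.7935e-5
O/q(14, 95) = (1/11372)/95 = (1/11372)*(1/95) = 1/1080340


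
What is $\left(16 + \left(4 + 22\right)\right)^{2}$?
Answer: $1764$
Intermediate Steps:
$\left(16 + \left(4 + 22\right)\right)^{2} = \left(16 + 26\right)^{2} = 42^{2} = 1764$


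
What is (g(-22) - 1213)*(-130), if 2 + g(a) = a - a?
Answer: 157950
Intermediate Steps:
g(a) = -2 (g(a) = -2 + (a - a) = -2 + 0 = -2)
(g(-22) - 1213)*(-130) = (-2 - 1213)*(-130) = -1215*(-130) = 157950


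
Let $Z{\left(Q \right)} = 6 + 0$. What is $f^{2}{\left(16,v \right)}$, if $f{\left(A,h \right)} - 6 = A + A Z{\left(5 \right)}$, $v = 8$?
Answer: $13924$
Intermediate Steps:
$Z{\left(Q \right)} = 6$
$f{\left(A,h \right)} = 6 + 7 A$ ($f{\left(A,h \right)} = 6 + \left(A + A 6\right) = 6 + \left(A + 6 A\right) = 6 + 7 A$)
$f^{2}{\left(16,v \right)} = \left(6 + 7 \cdot 16\right)^{2} = \left(6 + 112\right)^{2} = 118^{2} = 13924$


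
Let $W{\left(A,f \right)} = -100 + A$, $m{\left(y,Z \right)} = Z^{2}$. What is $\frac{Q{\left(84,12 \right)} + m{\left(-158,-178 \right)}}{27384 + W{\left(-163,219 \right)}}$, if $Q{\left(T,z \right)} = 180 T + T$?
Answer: $\frac{46888}{27121} \approx 1.7288$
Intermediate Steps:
$Q{\left(T,z \right)} = 181 T$
$\frac{Q{\left(84,12 \right)} + m{\left(-158,-178 \right)}}{27384 + W{\left(-163,219 \right)}} = \frac{181 \cdot 84 + \left(-178\right)^{2}}{27384 - 263} = \frac{15204 + 31684}{27384 - 263} = \frac{46888}{27121}$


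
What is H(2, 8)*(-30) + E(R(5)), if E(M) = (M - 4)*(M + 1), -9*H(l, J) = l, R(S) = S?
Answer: 38/3 ≈ 12.667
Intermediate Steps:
H(l, J) = -l/9
E(M) = (1 + M)*(-4 + M) (E(M) = (-4 + M)*(1 + M) = (1 + M)*(-4 + M))
H(2, 8)*(-30) + E(R(5)) = -⅑*2*(-30) + (-4 + 5² - 3*5) = -2/9*(-30) + (-4 + 25 - 15) = 20/3 + 6 = 38/3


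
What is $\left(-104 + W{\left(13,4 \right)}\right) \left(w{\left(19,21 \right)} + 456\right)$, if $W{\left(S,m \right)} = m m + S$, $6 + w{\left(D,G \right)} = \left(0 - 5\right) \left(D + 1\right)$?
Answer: $-26250$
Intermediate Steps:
$w{\left(D,G \right)} = -11 - 5 D$ ($w{\left(D,G \right)} = -6 + \left(0 - 5\right) \left(D + 1\right) = -6 - 5 \left(1 + D\right) = -6 - \left(5 + 5 D\right) = -11 - 5 D$)
$W{\left(S,m \right)} = S + m^{2}$ ($W{\left(S,m \right)} = m^{2} + S = S + m^{2}$)
$\left(-104 + W{\left(13,4 \right)}\right) \left(w{\left(19,21 \right)} + 456\right) = \left(-104 + \left(13 + 4^{2}\right)\right) \left(\left(-11 - 95\right) + 456\right) = \left(-104 + \left(13 + 16\right)\right) \left(\left(-11 - 95\right) + 456\right) = \left(-104 + 29\right) \left(-106 + 456\right) = \left(-75\right) 350 = -26250$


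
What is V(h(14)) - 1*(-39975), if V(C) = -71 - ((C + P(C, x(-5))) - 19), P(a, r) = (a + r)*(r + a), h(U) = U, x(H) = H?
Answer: 39828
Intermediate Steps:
P(a, r) = (a + r)**2 (P(a, r) = (a + r)*(a + r) = (a + r)**2)
V(C) = -52 - C - (-5 + C)**2 (V(C) = -71 - ((C + (C - 5)**2) - 19) = -71 - ((C + (-5 + C)**2) - 19) = -71 - (-19 + C + (-5 + C)**2) = -71 + (19 - C - (-5 + C)**2) = -52 - C - (-5 + C)**2)
V(h(14)) - 1*(-39975) = (-77 - 1*14**2 + 9*14) - 1*(-39975) = (-77 - 1*196 + 126) + 39975 = (-77 - 196 + 126) + 39975 = -147 + 39975 = 39828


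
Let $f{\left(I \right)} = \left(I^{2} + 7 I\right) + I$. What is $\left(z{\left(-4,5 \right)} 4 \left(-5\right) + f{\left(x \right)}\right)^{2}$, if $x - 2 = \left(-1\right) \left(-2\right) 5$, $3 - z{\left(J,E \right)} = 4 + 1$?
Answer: $78400$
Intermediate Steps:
$z{\left(J,E \right)} = -2$ ($z{\left(J,E \right)} = 3 - \left(4 + 1\right) = 3 - 5 = -2$)
$x = 12$ ($x = 2 + \left(-1\right) \left(-2\right) 5 = 2 + 2 \cdot 5 = 2 + 10 = 12$)
$f{\left(I \right)} = I^{2} + 8 I$
$\left(z{\left(-4,5 \right)} 4 \left(-5\right) + f{\left(x \right)}\right)^{2} = \left(\left(-2\right) 4 \left(-5\right) + 12 \left(8 + 12\right)\right)^{2} = \left(\left(-8\right) \left(-5\right) + 12 \cdot 20\right)^{2} = \left(40 + 240\right)^{2} = 280^{2} = 78400$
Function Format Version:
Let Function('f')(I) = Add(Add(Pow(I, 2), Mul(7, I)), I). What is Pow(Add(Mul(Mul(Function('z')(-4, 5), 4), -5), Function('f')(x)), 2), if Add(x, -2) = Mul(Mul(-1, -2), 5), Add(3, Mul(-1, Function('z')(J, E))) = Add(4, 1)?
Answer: 78400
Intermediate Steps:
Function('z')(J, E) = -2 (Function('z')(J, E) = Add(3, Mul(-1, Add(4, 1))) = Add(3, Mul(-1, 5)) = Add(3, -5) = -2)
x = 12 (x = Add(2, Mul(Mul(-1, -2), 5)) = Add(2, Mul(2, 5)) = Add(2, 10) = 12)
Function('f')(I) = Add(Pow(I, 2), Mul(8, I))
Pow(Add(Mul(Mul(Function('z')(-4, 5), 4), -5), Function('f')(x)), 2) = Pow(Add(Mul(Mul(-2, 4), -5), Mul(12, Add(8, 12))), 2) = Pow(Add(Mul(-8, -5), Mul(12, 20)), 2) = Pow(Add(40, 240), 2) = Pow(280, 2) = 78400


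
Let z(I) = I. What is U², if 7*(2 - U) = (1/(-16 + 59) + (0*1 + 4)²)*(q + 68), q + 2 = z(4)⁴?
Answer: 999065664/1849 ≈ 5.4033e+5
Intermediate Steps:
q = 254 (q = -2 + 4⁴ = -2 + 256 = 254)
U = -31608/43 (U = 2 - (1/(-16 + 59) + (0*1 + 4)²)*(254 + 68)/7 = 2 - (1/43 + (0 + 4)²)*322/7 = 2 - (1/43 + 4²)*322/7 = 2 - (1/43 + 16)*322/7 = 2 - 689*322/301 = 2 - ⅐*221858/43 = 2 - 31694/43 = -31608/43 ≈ -735.07)
U² = (-31608/43)² = 999065664/1849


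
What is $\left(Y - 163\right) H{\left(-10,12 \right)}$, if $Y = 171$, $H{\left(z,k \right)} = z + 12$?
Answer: $16$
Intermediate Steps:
$H{\left(z,k \right)} = 12 + z$
$\left(Y - 163\right) H{\left(-10,12 \right)} = \left(171 - 163\right) \left(12 - 10\right) = 8 \cdot 2 = 16$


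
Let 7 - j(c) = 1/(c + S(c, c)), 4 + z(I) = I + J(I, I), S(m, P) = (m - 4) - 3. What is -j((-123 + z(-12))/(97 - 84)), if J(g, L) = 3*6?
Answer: -2344/333 ≈ -7.0390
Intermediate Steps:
J(g, L) = 18
S(m, P) = -7 + m (S(m, P) = (-4 + m) - 3 = -7 + m)
z(I) = 14 + I (z(I) = -4 + (I + 18) = -4 + (18 + I) = 14 + I)
j(c) = 7 - 1/(-7 + 2*c) (j(c) = 7 - 1/(c + (-7 + c)) = 7 - 1/(-7 + 2*c))
-j((-123 + z(-12))/(97 - 84)) = -2*(-25 + 7*((-123 + (14 - 12))/(97 - 84)))/(-7 + 2*((-123 + (14 - 12))/(97 - 84))) = -2*(-25 + 7*((-123 + 2)/13))/(-7 + 2*((-123 + 2)/13)) = -2*(-25 + 7*(-121*1/13))/(-7 + 2*(-121*1/13)) = -2*(-25 + 7*(-121/13))/(-7 + 2*(-121/13)) = -2*(-25 - 847/13)/(-7 - 242/13) = -2*(-1172)/((-333/13)*13) = -2*(-13)*(-1172)/(333*13) = -1*2344/333 = -2344/333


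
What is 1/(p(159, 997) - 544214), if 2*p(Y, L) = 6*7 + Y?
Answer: -2/1088227 ≈ -1.8379e-6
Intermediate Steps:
p(Y, L) = 21 + Y/2 (p(Y, L) = (6*7 + Y)/2 = (42 + Y)/2 = 21 + Y/2)
1/(p(159, 997) - 544214) = 1/((21 + (1/2)*159) - 544214) = 1/((21 + 159/2) - 544214) = 1/(201/2 - 544214) = 1/(-1088227/2) = -2/1088227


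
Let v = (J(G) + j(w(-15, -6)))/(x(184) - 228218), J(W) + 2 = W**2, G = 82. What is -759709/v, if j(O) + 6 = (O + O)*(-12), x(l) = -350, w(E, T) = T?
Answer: 43411291678/1715 ≈ 2.5313e+7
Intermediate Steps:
J(W) = -2 + W**2
j(O) = -6 - 24*O (j(O) = -6 + (O + O)*(-12) = -6 + (2*O)*(-12) = -6 - 24*O)
v = -1715/57142 (v = ((-2 + 82**2) + (-6 - 24*(-6)))/(-350 - 228218) = ((-2 + 6724) + (-6 + 144))/(-228568) = (6722 + 138)*(-1/228568) = 6860*(-1/228568) = -1715/57142 ≈ -0.030013)
-759709/v = -759709/(-1715/57142) = -759709*(-57142/1715) = 43411291678/1715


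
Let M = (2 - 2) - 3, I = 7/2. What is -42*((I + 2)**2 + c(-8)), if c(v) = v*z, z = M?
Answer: -4557/2 ≈ -2278.5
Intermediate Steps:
I = 7/2 (I = 7*(1/2) = 7/2 ≈ 3.5000)
M = -3 (M = 0 - 3 = -3)
z = -3
c(v) = -3*v (c(v) = v*(-3) = -3*v)
-42*((I + 2)**2 + c(-8)) = -42*((7/2 + 2)**2 - 3*(-8)) = -42*((11/2)**2 + 24) = -42*(121/4 + 24) = -42*217/4 = -4557/2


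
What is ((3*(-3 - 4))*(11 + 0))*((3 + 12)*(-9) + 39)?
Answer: 22176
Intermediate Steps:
((3*(-3 - 4))*(11 + 0))*((3 + 12)*(-9) + 39) = ((3*(-7))*11)*(15*(-9) + 39) = (-21*11)*(-135 + 39) = -231*(-96) = 22176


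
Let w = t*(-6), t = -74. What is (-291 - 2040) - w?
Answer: -2775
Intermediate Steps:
w = 444 (w = -74*(-6) = 444)
(-291 - 2040) - w = (-291 - 2040) - 1*444 = -2331 - 444 = -2775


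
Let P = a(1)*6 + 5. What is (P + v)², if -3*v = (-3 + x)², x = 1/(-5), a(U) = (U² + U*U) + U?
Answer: 2157961/5625 ≈ 383.64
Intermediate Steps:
a(U) = U + 2*U² (a(U) = (U² + U²) + U = 2*U² + U = U + 2*U²)
x = -⅕ ≈ -0.20000
P = 23 (P = (1*(1 + 2*1))*6 + 5 = (1*(1 + 2))*6 + 5 = (1*3)*6 + 5 = 3*6 + 5 = 18 + 5 = 23)
v = -256/75 (v = -(-3 - ⅕)²/3 = -(-16/5)²/3 = -⅓*256/25 = -256/75 ≈ -3.4133)
(P + v)² = (23 - 256/75)² = (1469/75)² = 2157961/5625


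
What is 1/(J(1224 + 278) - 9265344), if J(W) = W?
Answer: -1/9263842 ≈ -1.0795e-7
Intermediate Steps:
1/(J(1224 + 278) - 9265344) = 1/((1224 + 278) - 9265344) = 1/(1502 - 9265344) = 1/(-9263842) = -1/9263842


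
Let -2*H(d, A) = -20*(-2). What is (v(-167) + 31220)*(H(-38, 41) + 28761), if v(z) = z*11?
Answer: 844496803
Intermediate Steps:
H(d, A) = -20 (H(d, A) = -(-10)*(-2) = -½*40 = -20)
v(z) = 11*z
(v(-167) + 31220)*(H(-38, 41) + 28761) = (11*(-167) + 31220)*(-20 + 28761) = (-1837 + 31220)*28741 = 29383*28741 = 844496803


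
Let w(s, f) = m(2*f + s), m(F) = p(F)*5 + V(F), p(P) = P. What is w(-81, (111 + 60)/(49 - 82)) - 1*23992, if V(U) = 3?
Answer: -268904/11 ≈ -24446.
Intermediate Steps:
m(F) = 3 + 5*F (m(F) = F*5 + 3 = 5*F + 3 = 3 + 5*F)
w(s, f) = 3 + 5*s + 10*f (w(s, f) = 3 + 5*(2*f + s) = 3 + 5*(s + 2*f) = 3 + (5*s + 10*f) = 3 + 5*s + 10*f)
w(-81, (111 + 60)/(49 - 82)) - 1*23992 = (3 + 5*(-81) + 10*((111 + 60)/(49 - 82))) - 1*23992 = (3 - 405 + 10*(171/(-33))) - 23992 = (3 - 405 + 10*(171*(-1/33))) - 23992 = (3 - 405 + 10*(-57/11)) - 23992 = (3 - 405 - 570/11) - 23992 = -4992/11 - 23992 = -268904/11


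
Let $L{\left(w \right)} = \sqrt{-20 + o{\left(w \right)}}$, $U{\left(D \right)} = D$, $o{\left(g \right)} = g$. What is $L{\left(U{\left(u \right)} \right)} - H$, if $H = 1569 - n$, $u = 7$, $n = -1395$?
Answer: $-2964 + i \sqrt{13} \approx -2964.0 + 3.6056 i$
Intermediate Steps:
$H = 2964$ ($H = 1569 - -1395 = 1569 + 1395 = 2964$)
$L{\left(w \right)} = \sqrt{-20 + w}$
$L{\left(U{\left(u \right)} \right)} - H = \sqrt{-20 + 7} - 2964 = \sqrt{-13} - 2964 = i \sqrt{13} - 2964 = -2964 + i \sqrt{13}$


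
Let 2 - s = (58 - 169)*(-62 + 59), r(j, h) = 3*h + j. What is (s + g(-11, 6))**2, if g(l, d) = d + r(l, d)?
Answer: 101124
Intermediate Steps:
r(j, h) = j + 3*h
g(l, d) = l + 4*d (g(l, d) = d + (l + 3*d) = l + 4*d)
s = -331 (s = 2 - (58 - 169)*(-62 + 59) = 2 - (-111)*(-3) = 2 - 1*333 = 2 - 333 = -331)
(s + g(-11, 6))**2 = (-331 + (-11 + 4*6))**2 = (-331 + (-11 + 24))**2 = (-331 + 13)**2 = (-318)**2 = 101124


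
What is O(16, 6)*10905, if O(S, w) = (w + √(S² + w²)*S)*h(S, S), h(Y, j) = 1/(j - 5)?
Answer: 65430/11 + 348960*√73/11 ≈ 2.7700e+5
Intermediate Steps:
h(Y, j) = 1/(-5 + j)
O(S, w) = (w + S*√(S² + w²))/(-5 + S) (O(S, w) = (w + √(S² + w²)*S)/(-5 + S) = (w + S*√(S² + w²))/(-5 + S))
O(16, 6)*10905 = ((6 + 16*√(16² + 6²))/(-5 + 16))*10905 = ((6 + 16*√(256 + 36))/11)*10905 = ((6 + 16*√292)/11)*10905 = ((6 + 16*(2*√73))/11)*10905 = ((6 + 32*√73)/11)*10905 = (6/11 + 32*√73/11)*10905 = 65430/11 + 348960*√73/11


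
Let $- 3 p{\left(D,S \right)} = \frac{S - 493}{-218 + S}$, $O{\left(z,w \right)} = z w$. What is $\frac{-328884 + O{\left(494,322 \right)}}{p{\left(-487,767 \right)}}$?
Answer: $\frac{139843476}{137} \approx 1.0208 \cdot 10^{6}$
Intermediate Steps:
$O{\left(z,w \right)} = w z$
$p{\left(D,S \right)} = - \frac{-493 + S}{3 \left(-218 + S\right)}$ ($p{\left(D,S \right)} = - \frac{\left(S - 493\right) \frac{1}{-218 + S}}{3} = - \frac{\left(-493 + S\right) \frac{1}{-218 + S}}{3} = - \frac{\frac{1}{-218 + S} \left(-493 + S\right)}{3} = - \frac{-493 + S}{3 \left(-218 + S\right)}$)
$\frac{-328884 + O{\left(494,322 \right)}}{p{\left(-487,767 \right)}} = \frac{-328884 + 322 \cdot 494}{\frac{1}{3} \frac{1}{-218 + 767} \left(493 - 767\right)} = \frac{-328884 + 159068}{\frac{1}{3} \cdot \frac{1}{549} \left(493 - 767\right)} = - \frac{169816}{\frac{1}{3} \cdot \frac{1}{549} \left(-274\right)} = - \frac{169816}{- \frac{274}{1647}} = \left(-169816\right) \left(- \frac{1647}{274}\right) = \frac{139843476}{137}$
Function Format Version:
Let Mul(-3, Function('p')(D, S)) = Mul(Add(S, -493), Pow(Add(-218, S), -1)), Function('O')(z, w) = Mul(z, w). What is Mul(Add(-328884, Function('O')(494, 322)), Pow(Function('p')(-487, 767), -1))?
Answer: Rational(139843476, 137) ≈ 1.0208e+6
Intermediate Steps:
Function('O')(z, w) = Mul(w, z)
Function('p')(D, S) = Mul(Rational(-1, 3), Pow(Add(-218, S), -1), Add(-493, S)) (Function('p')(D, S) = Mul(Rational(-1, 3), Mul(Add(S, -493), Pow(Add(-218, S), -1))) = Mul(Rational(-1, 3), Mul(Add(-493, S), Pow(Add(-218, S), -1))) = Mul(Rational(-1, 3), Mul(Pow(Add(-218, S), -1), Add(-493, S))) = Mul(Rational(-1, 3), Pow(Add(-218, S), -1), Add(-493, S)))
Mul(Add(-328884, Function('O')(494, 322)), Pow(Function('p')(-487, 767), -1)) = Mul(Add(-328884, Mul(322, 494)), Pow(Mul(Rational(1, 3), Pow(Add(-218, 767), -1), Add(493, Mul(-1, 767))), -1)) = Mul(Add(-328884, 159068), Pow(Mul(Rational(1, 3), Pow(549, -1), Add(493, -767)), -1)) = Mul(-169816, Pow(Mul(Rational(1, 3), Rational(1, 549), -274), -1)) = Mul(-169816, Pow(Rational(-274, 1647), -1)) = Mul(-169816, Rational(-1647, 274)) = Rational(139843476, 137)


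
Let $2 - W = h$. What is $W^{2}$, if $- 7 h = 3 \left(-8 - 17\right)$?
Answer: $\frac{3721}{49} \approx 75.939$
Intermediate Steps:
$h = \frac{75}{7}$ ($h = - \frac{3 \left(-8 - 17\right)}{7} = - \frac{3 \left(-25\right)}{7} = \left(- \frac{1}{7}\right) \left(-75\right) = \frac{75}{7} \approx 10.714$)
$W = - \frac{61}{7}$ ($W = 2 - \frac{75}{7} = - \frac{61}{7} \approx -8.7143$)
$W^{2} = \left(- \frac{61}{7}\right)^{2} = \frac{3721}{49}$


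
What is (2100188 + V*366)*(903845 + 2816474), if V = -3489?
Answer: 3062618685266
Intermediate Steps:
(2100188 + V*366)*(903845 + 2816474) = (2100188 - 3489*366)*(903845 + 2816474) = (2100188 - 1276974)*3720319 = 823214*3720319 = 3062618685266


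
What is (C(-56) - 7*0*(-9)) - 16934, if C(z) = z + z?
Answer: -17046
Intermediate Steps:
C(z) = 2*z
(C(-56) - 7*0*(-9)) - 16934 = (2*(-56) - 7*0*(-9)) - 16934 = (-112 + 0*(-9)) - 16934 = (-112 + 0) - 16934 = -112 - 16934 = -17046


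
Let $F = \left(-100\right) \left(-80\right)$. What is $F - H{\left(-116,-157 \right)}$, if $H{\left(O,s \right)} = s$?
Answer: $8157$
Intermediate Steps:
$F = 8000$
$F - H{\left(-116,-157 \right)} = 8000 - -157 = 8000 + 157 = 8157$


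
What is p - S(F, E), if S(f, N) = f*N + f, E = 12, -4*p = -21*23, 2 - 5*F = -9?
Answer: 1843/20 ≈ 92.150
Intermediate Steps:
F = 11/5 (F = 2/5 - 1/5*(-9) = 2/5 + 9/5 = 11/5 ≈ 2.2000)
p = 483/4 (p = -(-21)*23/4 = -1/4*(-483) = 483/4 ≈ 120.75)
S(f, N) = f + N*f (S(f, N) = N*f + f = f + N*f)
p - S(F, E) = 483/4 - 11*(1 + 12)/5 = 483/4 - 11*13/5 = 483/4 - 1*143/5 = 483/4 - 143/5 = 1843/20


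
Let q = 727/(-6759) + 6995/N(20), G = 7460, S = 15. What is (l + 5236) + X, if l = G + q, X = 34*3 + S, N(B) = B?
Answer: 355865201/27036 ≈ 13163.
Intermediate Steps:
X = 117 (X = 34*3 + 15 = 102 + 15 = 117)
q = 9452933/27036 (q = 727/(-6759) + 6995/20 = 727*(-1/6759) + 6995*(1/20) = -727/6759 + 1399/4 = 9452933/27036 ≈ 349.64)
l = 211141493/27036 (l = 7460 + 9452933/27036 = 211141493/27036 ≈ 7809.6)
(l + 5236) + X = (211141493/27036 + 5236) + 117 = 352701989/27036 + 117 = 355865201/27036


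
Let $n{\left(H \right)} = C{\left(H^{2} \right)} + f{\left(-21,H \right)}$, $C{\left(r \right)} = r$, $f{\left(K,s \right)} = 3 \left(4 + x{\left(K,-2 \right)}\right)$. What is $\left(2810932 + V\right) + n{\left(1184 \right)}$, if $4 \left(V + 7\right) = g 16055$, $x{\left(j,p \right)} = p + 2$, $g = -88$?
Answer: $3859583$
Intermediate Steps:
$x{\left(j,p \right)} = 2 + p$
$f{\left(K,s \right)} = 12$ ($f{\left(K,s \right)} = 3 \left(4 + \left(2 - 2\right)\right) = 3 \left(4 + 0\right) = 3 \cdot 4 = 12$)
$V = -353217$ ($V = -7 + \frac{\left(-88\right) 16055}{4} = -7 + \frac{1}{4} \left(-1412840\right) = -7 - 353210 = -353217$)
$n{\left(H \right)} = 12 + H^{2}$ ($n{\left(H \right)} = H^{2} + 12 = 12 + H^{2}$)
$\left(2810932 + V\right) + n{\left(1184 \right)} = \left(2810932 - 353217\right) + \left(12 + 1184^{2}\right) = 2457715 + \left(12 + 1401856\right) = 2457715 + 1401868 = 3859583$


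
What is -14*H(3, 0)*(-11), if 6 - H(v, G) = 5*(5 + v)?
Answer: -5236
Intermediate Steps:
H(v, G) = -19 - 5*v (H(v, G) = 6 - 5*(5 + v) = 6 - (25 + 5*v) = 6 + (-25 - 5*v) = -19 - 5*v)
-14*H(3, 0)*(-11) = -14*(-19 - 5*3)*(-11) = -14*(-19 - 15)*(-11) = -14*(-34)*(-11) = 476*(-11) = -5236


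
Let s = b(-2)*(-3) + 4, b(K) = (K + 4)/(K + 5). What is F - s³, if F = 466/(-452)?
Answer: -2041/226 ≈ -9.0310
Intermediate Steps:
b(K) = (4 + K)/(5 + K)
s = 2 (s = ((4 - 2)/(5 - 2))*(-3) + 4 = (2/3)*(-3) + 4 = ((⅓)*2)*(-3) + 4 = (⅔)*(-3) + 4 = -2 + 4 = 2)
F = -233/226 (F = 466*(-1/452) = -233/226 ≈ -1.0310)
F - s³ = -233/226 - 1*2³ = -233/226 - 1*8 = -233/226 - 8 = -2041/226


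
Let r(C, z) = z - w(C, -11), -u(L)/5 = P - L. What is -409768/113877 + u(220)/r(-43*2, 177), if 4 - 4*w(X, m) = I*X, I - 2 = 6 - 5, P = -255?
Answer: 449537486/25394571 ≈ 17.702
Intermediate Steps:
I = 3 (I = 2 + (6 - 5) = 2 + 1 = 3)
w(X, m) = 1 - 3*X/4
u(L) = 1275 + 5*L (u(L) = -5*(-255 - L) = 1275 + 5*L)
r(C, z) = -1 + z + 3*C/4 (r(C, z) = z - (1 - 3*C/4) = z + (-1 + 3*C/4) = -1 + z + 3*C/4)
-409768/113877 + u(220)/r(-43*2, 177) = -409768/113877 + (1275 + 5*220)/(-1 + 177 + 3*(-43*2)/4) = -409768*1/113877 + (1275 + 1100)/(-1 + 177 + (3/4)*(-86)) = -409768/113877 + 2375/(-1 + 177 - 129/2) = -409768/113877 + 2375/(223/2) = -409768/113877 + 2375*(2/223) = -409768/113877 + 4750/223 = 449537486/25394571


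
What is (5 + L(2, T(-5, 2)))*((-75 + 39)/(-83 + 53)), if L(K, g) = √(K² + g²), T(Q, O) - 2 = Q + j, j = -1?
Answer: 6 + 12*√5/5 ≈ 11.367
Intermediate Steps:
T(Q, O) = 1 + Q (T(Q, O) = 2 + (Q - 1) = 2 + (-1 + Q) = 1 + Q)
(5 + L(2, T(-5, 2)))*((-75 + 39)/(-83 + 53)) = (5 + √(2² + (1 - 5)²))*((-75 + 39)/(-83 + 53)) = (5 + √(4 + (-4)²))*(-36/(-30)) = (5 + √(4 + 16))*(-36*(-1/30)) = (5 + √20)*(6/5) = (5 + 2*√5)*(6/5) = 6 + 12*√5/5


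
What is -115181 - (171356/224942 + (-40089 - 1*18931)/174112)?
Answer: -563886514423907/4895637688 ≈ -1.1518e+5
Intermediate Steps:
-115181 - (171356/224942 + (-40089 - 1*18931)/174112) = -115181 - (171356*(1/224942) + (-40089 - 18931)*(1/174112)) = -115181 - (85678/112471 - 59020*1/174112) = -115181 - (85678/112471 - 14755/43528) = -115181 - 1*2069882379/4895637688 = -115181 - 2069882379/4895637688 = -563886514423907/4895637688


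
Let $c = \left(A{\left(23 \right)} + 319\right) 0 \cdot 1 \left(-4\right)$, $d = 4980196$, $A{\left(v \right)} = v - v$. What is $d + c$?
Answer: $4980196$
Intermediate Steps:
$A{\left(v \right)} = 0$
$c = 0$ ($c = \left(0 + 319\right) 0 \cdot 1 \left(-4\right) = 319 \cdot 0 \left(-4\right) = 319 \cdot 0 = 0$)
$d + c = 4980196 + 0 = 4980196$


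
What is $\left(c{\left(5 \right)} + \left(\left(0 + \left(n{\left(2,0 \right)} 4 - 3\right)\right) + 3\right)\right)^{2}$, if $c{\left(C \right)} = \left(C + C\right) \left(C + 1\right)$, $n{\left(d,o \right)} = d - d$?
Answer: $3600$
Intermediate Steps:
$n{\left(d,o \right)} = 0$
$c{\left(C \right)} = 2 C \left(1 + C\right)$
$\left(c{\left(5 \right)} + \left(\left(0 + \left(n{\left(2,0 \right)} 4 - 3\right)\right) + 3\right)\right)^{2} = \left(2 \cdot 5 \left(1 + 5\right) + \left(\left(0 + \left(0 \cdot 4 - 3\right)\right) + 3\right)\right)^{2} = \left(2 \cdot 5 \cdot 6 + \left(\left(0 + \left(0 - 3\right)\right) + 3\right)\right)^{2} = \left(60 + \left(\left(0 - 3\right) + 3\right)\right)^{2} = \left(60 + \left(-3 + 3\right)\right)^{2} = \left(60 + 0\right)^{2} = 60^{2} = 3600$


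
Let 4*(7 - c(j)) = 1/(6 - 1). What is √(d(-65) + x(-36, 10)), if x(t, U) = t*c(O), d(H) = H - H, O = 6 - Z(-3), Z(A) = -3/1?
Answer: 3*I*√695/5 ≈ 15.818*I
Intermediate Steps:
Z(A) = -3 (Z(A) = -3*1 = -3)
O = 9 (O = 6 - 1*(-3) = 6 + 3 = 9)
c(j) = 139/20 (c(j) = 7 - 1/(4*(6 - 1)) = 7 - ¼/5 = 7 - ¼*⅕ = 7 - 1/20 = 139/20)
d(H) = 0
x(t, U) = 139*t/20 (x(t, U) = t*(139/20) = 139*t/20)
√(d(-65) + x(-36, 10)) = √(0 + (139/20)*(-36)) = √(0 - 1251/5) = √(-1251/5) = 3*I*√695/5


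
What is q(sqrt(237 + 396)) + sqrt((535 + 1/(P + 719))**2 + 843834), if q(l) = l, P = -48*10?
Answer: sqrt(633) + sqrt(64550355870)/239 ≈ 1088.2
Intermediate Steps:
P = -480
q(sqrt(237 + 396)) + sqrt((535 + 1/(P + 719))**2 + 843834) = sqrt(237 + 396) + sqrt((535 + 1/(-480 + 719))**2 + 843834) = sqrt(633) + sqrt((535 + 1/239)**2 + 843834) = sqrt(633) + sqrt((127866/239)**2 + 843834) = sqrt(633) + sqrt(16349713956/57121 + 843834) = sqrt(633) + sqrt(64550355870/57121) = sqrt(633) + sqrt(64550355870)/239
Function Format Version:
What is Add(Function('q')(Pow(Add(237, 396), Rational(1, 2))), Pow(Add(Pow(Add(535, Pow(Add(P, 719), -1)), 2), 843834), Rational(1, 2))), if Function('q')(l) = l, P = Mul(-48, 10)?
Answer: Add(Pow(633, Rational(1, 2)), Mul(Rational(1, 239), Pow(64550355870, Rational(1, 2)))) ≈ 1088.2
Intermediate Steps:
P = -480
Add(Function('q')(Pow(Add(237, 396), Rational(1, 2))), Pow(Add(Pow(Add(535, Pow(Add(P, 719), -1)), 2), 843834), Rational(1, 2))) = Add(Pow(Add(237, 396), Rational(1, 2)), Pow(Add(Pow(Add(535, Pow(Add(-480, 719), -1)), 2), 843834), Rational(1, 2))) = Add(Pow(633, Rational(1, 2)), Pow(Add(Pow(Add(535, Pow(239, -1)), 2), 843834), Rational(1, 2))) = Add(Pow(633, Rational(1, 2)), Pow(Add(Pow(Add(535, Rational(1, 239)), 2), 843834), Rational(1, 2))) = Add(Pow(633, Rational(1, 2)), Pow(Add(Pow(Rational(127866, 239), 2), 843834), Rational(1, 2))) = Add(Pow(633, Rational(1, 2)), Pow(Add(Rational(16349713956, 57121), 843834), Rational(1, 2))) = Add(Pow(633, Rational(1, 2)), Pow(Rational(64550355870, 57121), Rational(1, 2))) = Add(Pow(633, Rational(1, 2)), Mul(Rational(1, 239), Pow(64550355870, Rational(1, 2))))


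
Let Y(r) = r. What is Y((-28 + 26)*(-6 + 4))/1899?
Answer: 4/1899 ≈ 0.0021064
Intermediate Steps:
Y((-28 + 26)*(-6 + 4))/1899 = ((-28 + 26)*(-6 + 4))/1899 = -2*(-2)*(1/1899) = 4*(1/1899) = 4/1899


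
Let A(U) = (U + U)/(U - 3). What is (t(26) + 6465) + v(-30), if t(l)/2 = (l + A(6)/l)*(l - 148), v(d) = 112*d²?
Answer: 1311485/13 ≈ 1.0088e+5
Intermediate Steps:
A(U) = 2*U/(-3 + U) (A(U) = (2*U)/(-3 + U) = 2*U/(-3 + U))
t(l) = 2*(-148 + l)*(l + 4/l) (t(l) = 2*((l + (2*6/(-3 + 6))/l)*(l - 148)) = 2*((l + (2*6/3)/l)*(-148 + l)) = 2*((l + (2*6*(⅓))/l)*(-148 + l)) = 2*((l + 4/l)*(-148 + l)) = 2*((-148 + l)*(l + 4/l)) = 2*(-148 + l)*(l + 4/l))
(t(26) + 6465) + v(-30) = ((8 - 1184/26 - 296*26 + 2*26²) + 6465) + 112*(-30)² = ((8 - 1184*1/26 - 7696 + 2*676) + 6465) + 112*900 = ((8 - 592/13 - 7696 + 1352) + 6465) + 100800 = (-82960/13 + 6465) + 100800 = 1085/13 + 100800 = 1311485/13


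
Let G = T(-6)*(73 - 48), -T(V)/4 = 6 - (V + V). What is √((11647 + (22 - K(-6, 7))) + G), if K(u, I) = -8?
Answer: √9877 ≈ 99.383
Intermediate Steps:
T(V) = -24 + 8*V (T(V) = -4*(6 - (V + V)) = -4*(6 - 2*V) = -24 + 8*V)
G = -1800 (G = (-24 + 8*(-6))*(73 - 48) = (-24 - 48)*25 = -72*25 = -1800)
√((11647 + (22 - K(-6, 7))) + G) = √((11647 + (22 - 1*(-8))) - 1800) = √((11647 + (22 + 8)) - 1800) = √((11647 + 30) - 1800) = √(11677 - 1800) = √9877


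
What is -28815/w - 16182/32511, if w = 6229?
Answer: -345867381/67503673 ≈ -5.1237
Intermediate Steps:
-28815/w - 16182/32511 = -28815/6229 - 16182/32511 = -28815*1/6229 - 16182*1/32511 = -28815/6229 - 5394/10837 = -345867381/67503673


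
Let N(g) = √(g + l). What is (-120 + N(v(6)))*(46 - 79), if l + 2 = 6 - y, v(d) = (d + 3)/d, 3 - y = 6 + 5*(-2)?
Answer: 3960 - 33*I*√6/2 ≈ 3960.0 - 40.417*I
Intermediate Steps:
y = 7 (y = 3 - (6 + 5*(-2)) = 3 - (6 - 10) = 3 - 1*(-4) = 3 + 4 = 7)
v(d) = (3 + d)/d
l = -3 (l = -2 + (6 - 1*7) = -2 + (6 - 7) = -2 - 1 = -3)
N(g) = √(-3 + g) (N(g) = √(g - 3) = √(-3 + g))
(-120 + N(v(6)))*(46 - 79) = (-120 + √(-3 + (3 + 6)/6))*(46 - 79) = (-120 + √(-3 + (⅙)*9))*(-33) = (-120 + √(-3 + 3/2))*(-33) = (-120 + √(-3/2))*(-33) = (-120 + I*√6/2)*(-33) = 3960 - 33*I*√6/2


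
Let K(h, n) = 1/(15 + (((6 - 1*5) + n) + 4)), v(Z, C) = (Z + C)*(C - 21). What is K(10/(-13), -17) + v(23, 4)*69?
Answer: -95012/3 ≈ -31671.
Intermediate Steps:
v(Z, C) = (-21 + C)*(C + Z) (v(Z, C) = (C + Z)*(-21 + C) = (-21 + C)*(C + Z))
K(h, n) = 1/(20 + n) (K(h, n) = 1/(15 + (((6 - 5) + n) + 4)) = 1/(15 + ((1 + n) + 4)) = 1/(15 + (5 + n)) = 1/(20 + n))
K(10/(-13), -17) + v(23, 4)*69 = 1/(20 - 17) + (4² - 21*4 - 21*23 + 4*23)*69 = 1/3 + (16 - 84 - 483 + 92)*69 = ⅓ - 459*69 = ⅓ - 31671 = -95012/3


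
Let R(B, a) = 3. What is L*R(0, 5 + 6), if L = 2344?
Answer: 7032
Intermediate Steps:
L*R(0, 5 + 6) = 2344*3 = 7032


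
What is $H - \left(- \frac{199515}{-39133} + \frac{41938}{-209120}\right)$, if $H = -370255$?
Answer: $- \frac{1515009633660923}{4091746480} \approx -3.7026 \cdot 10^{5}$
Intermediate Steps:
$H - \left(- \frac{199515}{-39133} + \frac{41938}{-209120}\right) = -370255 - \left(- \frac{199515}{-39133} + \frac{41938}{-209120}\right) = -370255 - \left(\left(-199515\right) \left(- \frac{1}{39133}\right) + 41938 \left(- \frac{1}{209120}\right)\right) = -370255 - \left(\frac{199515}{39133} - \frac{20969}{104560}\right) = -370255 - \frac{20040708523}{4091746480} = - \frac{1515009633660923}{4091746480}$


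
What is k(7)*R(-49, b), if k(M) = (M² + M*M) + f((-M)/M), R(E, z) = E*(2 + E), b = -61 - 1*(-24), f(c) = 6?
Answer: 239512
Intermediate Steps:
b = -37 (b = -61 + 24 = -37)
k(M) = 6 + 2*M² (k(M) = (M² + M*M) + 6 = (M² + M²) + 6 = 2*M² + 6 = 6 + 2*M²)
k(7)*R(-49, b) = (6 + 2*7²)*(-49*(2 - 49)) = (6 + 2*49)*(-49*(-47)) = (6 + 98)*2303 = 104*2303 = 239512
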